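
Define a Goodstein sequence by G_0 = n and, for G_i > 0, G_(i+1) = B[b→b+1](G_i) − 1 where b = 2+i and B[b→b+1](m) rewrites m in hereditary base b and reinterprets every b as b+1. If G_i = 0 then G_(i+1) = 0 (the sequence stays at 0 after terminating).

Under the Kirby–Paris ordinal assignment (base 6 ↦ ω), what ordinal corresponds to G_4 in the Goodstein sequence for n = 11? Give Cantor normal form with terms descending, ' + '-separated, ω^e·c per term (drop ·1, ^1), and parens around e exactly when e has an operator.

(0) 11|_2 = 2^(2 + 1) + 2 + 1 ↦ 3^(3 + 1) + 3 + 1|_3 = 85 ⇒ 84
(1) 84|_3 = 3^(3 + 1) + 3 ↦ 4^(4 + 1) + 4|_4 = 1028 ⇒ 1027
(2) 1027|_4 = 4^(4 + 1) + 3 ↦ 5^(5 + 1) + 3|_5 = 15628 ⇒ 15627
(3) 15627|_5 = 5^(5 + 1) + 2 ↦ 6^(6 + 1) + 2|_6 = 279938 ⇒ 279937
(4) 279937|_6 = 6^(6 + 1) + 1 ↦ 7^(7 + 1) + 1|_7 = 5764802 ⇒ 5764801

ω^(ω + 1) + 1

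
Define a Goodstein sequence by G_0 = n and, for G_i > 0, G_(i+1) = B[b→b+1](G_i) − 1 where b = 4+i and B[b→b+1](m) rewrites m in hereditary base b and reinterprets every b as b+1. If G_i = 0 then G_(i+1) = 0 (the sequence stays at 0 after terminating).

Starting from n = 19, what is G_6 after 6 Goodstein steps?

75

(0) 19|_4 = 4^2 + 3 ↦ 5^2 + 3|_5 = 28 ⇒ 27
(1) 27|_5 = 5^2 + 2 ↦ 6^2 + 2|_6 = 38 ⇒ 37
(2) 37|_6 = 6^2 + 1 ↦ 7^2 + 1|_7 = 50 ⇒ 49
(3) 49|_7 = 7^2 ↦ 8^2|_8 = 64 ⇒ 63
(4) 63|_8 = 7·8 + 7 ↦ 7·9 + 7|_9 = 70 ⇒ 69
(5) 69|_9 = 7·9 + 6 ↦ 7·10 + 6|_10 = 76 ⇒ 75
(6) 75|_10 = 7·10 + 5 ↦ 7·11 + 5|_11 = 82 ⇒ 81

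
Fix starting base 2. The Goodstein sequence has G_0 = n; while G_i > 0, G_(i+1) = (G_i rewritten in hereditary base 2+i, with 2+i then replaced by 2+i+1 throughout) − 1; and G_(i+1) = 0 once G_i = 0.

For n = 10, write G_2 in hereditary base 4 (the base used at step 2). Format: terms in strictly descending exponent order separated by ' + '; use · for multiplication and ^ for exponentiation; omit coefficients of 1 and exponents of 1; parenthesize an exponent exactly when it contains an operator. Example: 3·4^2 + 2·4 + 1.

4^(4 + 1) + 1

G_0=10  [base 2] 2^(2 + 1) + 2  →[2↦3]→  3^(3 + 1) + 3 = 84  −1 ⇒ G_1=83
G_1=83  [base 3] 3^(3 + 1) + 2  →[3↦4]→  4^(4 + 1) + 2 = 1026  −1 ⇒ G_2=1025
G_2=1025  [base 4] 4^(4 + 1) + 1  →[4↦5]→  5^(5 + 1) + 1 = 15626  −1 ⇒ G_3=15625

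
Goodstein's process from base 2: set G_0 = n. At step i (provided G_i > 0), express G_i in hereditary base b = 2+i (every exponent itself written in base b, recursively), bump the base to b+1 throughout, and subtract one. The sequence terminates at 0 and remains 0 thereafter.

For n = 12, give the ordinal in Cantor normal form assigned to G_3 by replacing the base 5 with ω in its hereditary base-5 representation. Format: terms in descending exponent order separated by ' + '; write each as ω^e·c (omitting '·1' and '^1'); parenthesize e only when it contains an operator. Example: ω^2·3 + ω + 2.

base 2: 12 = 2^(2 + 1) + 2^2; at 3: 3^(3 + 1) + 3^3 = 108; next = 107
base 3: 107 = 3^(3 + 1) + 2·3^2 + 2·3 + 2; at 4: 4^(4 + 1) + 2·4^2 + 2·4 + 2 = 1066; next = 1065
base 4: 1065 = 4^(4 + 1) + 2·4^2 + 2·4 + 1; at 5: 5^(5 + 1) + 2·5^2 + 2·5 + 1 = 15686; next = 15685
base 5: 15685 = 5^(5 + 1) + 2·5^2 + 2·5; at 6: 6^(6 + 1) + 2·6^2 + 2·6 = 280020; next = 280019

ω^(ω + 1) + ω^2·2 + ω·2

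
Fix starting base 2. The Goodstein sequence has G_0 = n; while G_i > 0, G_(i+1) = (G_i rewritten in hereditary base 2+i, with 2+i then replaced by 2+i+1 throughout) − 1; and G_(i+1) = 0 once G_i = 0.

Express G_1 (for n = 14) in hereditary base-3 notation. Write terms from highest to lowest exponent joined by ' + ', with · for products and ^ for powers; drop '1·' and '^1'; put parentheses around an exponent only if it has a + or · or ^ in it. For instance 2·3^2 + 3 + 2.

3^(3 + 1) + 3^3 + 2

14 —HB2→ 2^(2 + 1) + 2^2 + 2 —bump→ 3^(3 + 1) + 3^3 + 3 = 111 —(−1)→ 110
110 —HB3→ 3^(3 + 1) + 3^3 + 2 —bump→ 4^(4 + 1) + 4^4 + 2 = 1282 —(−1)→ 1281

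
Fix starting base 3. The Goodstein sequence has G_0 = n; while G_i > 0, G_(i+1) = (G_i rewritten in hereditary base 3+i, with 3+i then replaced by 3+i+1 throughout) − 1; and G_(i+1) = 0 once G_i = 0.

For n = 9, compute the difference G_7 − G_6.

1

i=0: 9 = 3^2 (b=3); 3→4: 4^2 = 16; 16−1 = 15
i=1: 15 = 3·4 + 3 (b=4); 4→5: 3·5 + 3 = 18; 18−1 = 17
i=2: 17 = 3·5 + 2 (b=5); 5→6: 3·6 + 2 = 20; 20−1 = 19
i=3: 19 = 3·6 + 1 (b=6); 6→7: 3·7 + 1 = 22; 22−1 = 21
i=4: 21 = 3·7 (b=7); 7→8: 3·8 = 24; 24−1 = 23
i=5: 23 = 2·8 + 7 (b=8); 8→9: 2·9 + 7 = 25; 25−1 = 24
i=6: 24 = 2·9 + 6 (b=9); 9→10: 2·10 + 6 = 26; 26−1 = 25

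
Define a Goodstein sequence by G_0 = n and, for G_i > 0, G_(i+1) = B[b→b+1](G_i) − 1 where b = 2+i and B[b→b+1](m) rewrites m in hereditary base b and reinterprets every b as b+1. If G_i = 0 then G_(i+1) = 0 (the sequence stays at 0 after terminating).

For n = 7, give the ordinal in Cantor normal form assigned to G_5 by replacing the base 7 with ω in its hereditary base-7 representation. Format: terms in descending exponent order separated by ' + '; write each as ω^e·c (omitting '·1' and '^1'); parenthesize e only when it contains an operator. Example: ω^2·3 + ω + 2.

i=0: 7 = 2^2 + 2 + 1 (b=2); 2→3: 3^3 + 3 + 1 = 31; 31−1 = 30
i=1: 30 = 3^3 + 3 (b=3); 3→4: 4^4 + 4 = 260; 260−1 = 259
i=2: 259 = 4^4 + 3 (b=4); 4→5: 5^5 + 3 = 3128; 3128−1 = 3127
i=3: 3127 = 5^5 + 2 (b=5); 5→6: 6^6 + 2 = 46658; 46658−1 = 46657
i=4: 46657 = 6^6 + 1 (b=6); 6→7: 7^7 + 1 = 823544; 823544−1 = 823543
i=5: 823543 = 7^7 (b=7); 7→8: 8^8 = 16777216; 16777216−1 = 16777215

ω^ω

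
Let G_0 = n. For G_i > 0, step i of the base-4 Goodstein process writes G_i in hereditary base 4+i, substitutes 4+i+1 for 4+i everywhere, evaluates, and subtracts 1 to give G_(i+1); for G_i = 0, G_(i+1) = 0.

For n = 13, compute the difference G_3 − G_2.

[0] 13 ≡ 3·4 + 1 (base 4). Lift 5: 16. −1: 15.
[1] 15 ≡ 3·5 (base 5). Lift 6: 18. −1: 17.
[2] 17 ≡ 2·6 + 5 (base 6). Lift 7: 19. −1: 18.

1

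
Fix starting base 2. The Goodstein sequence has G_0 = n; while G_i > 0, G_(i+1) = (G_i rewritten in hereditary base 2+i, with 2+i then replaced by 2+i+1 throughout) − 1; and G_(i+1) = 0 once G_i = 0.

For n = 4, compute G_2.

41

G_0 = 4. HB_2(4) = 2^2. Bump = 27. G_1 = 26.
G_1 = 26. HB_3(26) = 2·3^2 + 2·3 + 2. Bump = 42. G_2 = 41.
G_2 = 41. HB_4(41) = 2·4^2 + 2·4 + 1. Bump = 61. G_3 = 60.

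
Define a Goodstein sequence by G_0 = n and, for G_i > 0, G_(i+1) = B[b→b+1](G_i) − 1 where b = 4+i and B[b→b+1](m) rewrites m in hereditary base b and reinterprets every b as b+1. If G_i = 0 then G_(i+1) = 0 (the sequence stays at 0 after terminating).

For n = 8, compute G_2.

9

step 0: 8 = 2·4; sub 5 for 4: 2·5; = 10; G_1 = 10−1 = 9
step 1: 9 = 5 + 4; sub 6 for 5: 6 + 4; = 10; G_2 = 10−1 = 9
step 2: 9 = 6 + 3; sub 7 for 6: 7 + 3; = 10; G_3 = 10−1 = 9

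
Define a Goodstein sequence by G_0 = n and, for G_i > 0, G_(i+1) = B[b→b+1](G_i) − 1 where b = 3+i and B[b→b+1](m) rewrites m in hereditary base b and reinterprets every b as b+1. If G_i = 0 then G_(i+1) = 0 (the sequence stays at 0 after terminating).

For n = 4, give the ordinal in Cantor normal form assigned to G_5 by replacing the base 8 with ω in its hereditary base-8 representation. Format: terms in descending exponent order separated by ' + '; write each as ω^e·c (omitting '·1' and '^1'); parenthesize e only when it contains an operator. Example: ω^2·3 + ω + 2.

1

[0] 4 ≡ 3 + 1 (base 3). Lift 4: 5. −1: 4.
[1] 4 ≡ 4 (base 4). Lift 5: 5. −1: 4.
[2] 4 ≡ 4 (base 5). Lift 6: 4. −1: 3.
[3] 3 ≡ 3 (base 6). Lift 7: 3. −1: 2.
[4] 2 ≡ 2 (base 7). Lift 8: 2. −1: 1.
[5] 1 ≡ 1 (base 8). Lift 9: 1. −1: 0.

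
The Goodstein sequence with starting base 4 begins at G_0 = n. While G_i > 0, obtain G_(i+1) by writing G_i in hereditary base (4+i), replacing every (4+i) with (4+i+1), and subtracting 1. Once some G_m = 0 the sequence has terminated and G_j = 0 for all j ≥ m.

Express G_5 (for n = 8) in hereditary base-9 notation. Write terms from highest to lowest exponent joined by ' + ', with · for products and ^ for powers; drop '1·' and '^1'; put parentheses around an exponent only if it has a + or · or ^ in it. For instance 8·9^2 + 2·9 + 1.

i=0: 8 = 2·4 (b=4); 4→5: 2·5 = 10; 10−1 = 9
i=1: 9 = 5 + 4 (b=5); 5→6: 6 + 4 = 10; 10−1 = 9
i=2: 9 = 6 + 3 (b=6); 6→7: 7 + 3 = 10; 10−1 = 9
i=3: 9 = 7 + 2 (b=7); 7→8: 8 + 2 = 10; 10−1 = 9
i=4: 9 = 8 + 1 (b=8); 8→9: 9 + 1 = 10; 10−1 = 9
i=5: 9 = 9 (b=9); 9→10: 10 = 10; 10−1 = 9

9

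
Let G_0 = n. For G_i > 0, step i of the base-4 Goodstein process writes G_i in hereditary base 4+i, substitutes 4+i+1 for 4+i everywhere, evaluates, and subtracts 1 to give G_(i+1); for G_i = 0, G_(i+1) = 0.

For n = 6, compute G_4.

5

G_0=6  [base 4] 4 + 2  →[4↦5]→  5 + 2 = 7  −1 ⇒ G_1=6
G_1=6  [base 5] 5 + 1  →[5↦6]→  6 + 1 = 7  −1 ⇒ G_2=6
G_2=6  [base 6] 6  →[6↦7]→  7 = 7  −1 ⇒ G_3=6
G_3=6  [base 7] 6  →[7↦8]→  6 = 6  −1 ⇒ G_4=5
G_4=5  [base 8] 5  →[8↦9]→  5 = 5  −1 ⇒ G_5=4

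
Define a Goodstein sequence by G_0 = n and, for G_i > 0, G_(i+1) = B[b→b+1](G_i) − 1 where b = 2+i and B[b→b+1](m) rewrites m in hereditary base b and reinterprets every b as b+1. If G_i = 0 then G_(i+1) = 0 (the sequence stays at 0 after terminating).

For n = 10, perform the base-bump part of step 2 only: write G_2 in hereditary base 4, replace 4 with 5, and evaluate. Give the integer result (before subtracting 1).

base 2: 10 = 2^(2 + 1) + 2; at 3: 3^(3 + 1) + 3 = 84; next = 83
base 3: 83 = 3^(3 + 1) + 2; at 4: 4^(4 + 1) + 2 = 1026; next = 1025
base 4: 1025 = 4^(4 + 1) + 1; at 5: 5^(5 + 1) + 1 = 15626; next = 15625

15626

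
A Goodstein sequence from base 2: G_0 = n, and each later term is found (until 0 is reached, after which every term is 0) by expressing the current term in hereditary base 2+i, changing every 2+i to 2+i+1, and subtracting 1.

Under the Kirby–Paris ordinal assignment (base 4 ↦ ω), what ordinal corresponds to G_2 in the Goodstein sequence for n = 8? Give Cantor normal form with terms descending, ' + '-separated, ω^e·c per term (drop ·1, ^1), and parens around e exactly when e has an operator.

ω^ω·2 + ω^2·2 + ω·2 + 1

i=0: 8 = 2^(2 + 1) (b=2); 2→3: 3^(3 + 1) = 81; 81−1 = 80
i=1: 80 = 2·3^3 + 2·3^2 + 2·3 + 2 (b=3); 3→4: 2·4^4 + 2·4^2 + 2·4 + 2 = 554; 554−1 = 553
i=2: 553 = 2·4^4 + 2·4^2 + 2·4 + 1 (b=4); 4→5: 2·5^5 + 2·5^2 + 2·5 + 1 = 6311; 6311−1 = 6310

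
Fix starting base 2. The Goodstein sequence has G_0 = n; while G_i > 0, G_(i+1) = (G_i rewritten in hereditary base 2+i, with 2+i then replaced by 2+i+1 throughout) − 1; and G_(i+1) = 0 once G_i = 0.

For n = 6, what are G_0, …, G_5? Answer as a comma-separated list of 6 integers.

6, 29, 257, 3125, 46655, 98039

6 —HB2→ 2^2 + 2 —bump→ 3^3 + 3 = 30 —(−1)→ 29
29 —HB3→ 3^3 + 2 —bump→ 4^4 + 2 = 258 —(−1)→ 257
257 —HB4→ 4^4 + 1 —bump→ 5^5 + 1 = 3126 —(−1)→ 3125
3125 —HB5→ 5^5 —bump→ 6^6 = 46656 —(−1)→ 46655
46655 —HB6→ 5·6^5 + 5·6^4 + 5·6^3 + 5·6^2 + 5·6 + 5 —bump→ 5·7^5 + 5·7^4 + 5·7^3 + 5·7^2 + 5·7 + 5 = 98040 —(−1)→ 98039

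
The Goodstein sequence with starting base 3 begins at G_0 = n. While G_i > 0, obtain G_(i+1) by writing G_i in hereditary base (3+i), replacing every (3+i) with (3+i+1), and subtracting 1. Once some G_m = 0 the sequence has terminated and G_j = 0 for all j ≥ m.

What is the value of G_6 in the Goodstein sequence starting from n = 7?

9

G_0 = 7. HB_3(7) = 2·3 + 1. Bump = 9. G_1 = 8.
G_1 = 8. HB_4(8) = 2·4. Bump = 10. G_2 = 9.
G_2 = 9. HB_5(9) = 5 + 4. Bump = 10. G_3 = 9.
G_3 = 9. HB_6(9) = 6 + 3. Bump = 10. G_4 = 9.
G_4 = 9. HB_7(9) = 7 + 2. Bump = 10. G_5 = 9.
G_5 = 9. HB_8(9) = 8 + 1. Bump = 10. G_6 = 9.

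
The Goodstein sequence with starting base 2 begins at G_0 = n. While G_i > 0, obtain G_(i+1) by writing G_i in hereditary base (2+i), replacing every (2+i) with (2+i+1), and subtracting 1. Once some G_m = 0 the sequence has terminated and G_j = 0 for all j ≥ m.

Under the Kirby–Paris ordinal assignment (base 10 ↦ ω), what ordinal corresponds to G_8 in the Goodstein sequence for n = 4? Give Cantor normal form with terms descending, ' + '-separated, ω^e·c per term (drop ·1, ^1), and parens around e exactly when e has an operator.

ω^2·2 + ω + 1

G_0 = 4. HB_2(4) = 2^2. Bump = 27. G_1 = 26.
G_1 = 26. HB_3(26) = 2·3^2 + 2·3 + 2. Bump = 42. G_2 = 41.
G_2 = 41. HB_4(41) = 2·4^2 + 2·4 + 1. Bump = 61. G_3 = 60.
G_3 = 60. HB_5(60) = 2·5^2 + 2·5. Bump = 84. G_4 = 83.
G_4 = 83. HB_6(83) = 2·6^2 + 6 + 5. Bump = 110. G_5 = 109.
G_5 = 109. HB_7(109) = 2·7^2 + 7 + 4. Bump = 140. G_6 = 139.
G_6 = 139. HB_8(139) = 2·8^2 + 8 + 3. Bump = 174. G_7 = 173.
G_7 = 173. HB_9(173) = 2·9^2 + 9 + 2. Bump = 212. G_8 = 211.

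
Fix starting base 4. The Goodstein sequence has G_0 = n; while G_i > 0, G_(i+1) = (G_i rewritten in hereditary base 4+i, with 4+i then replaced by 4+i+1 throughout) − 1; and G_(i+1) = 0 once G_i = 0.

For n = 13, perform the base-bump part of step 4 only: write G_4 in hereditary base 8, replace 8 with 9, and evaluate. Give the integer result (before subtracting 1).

13 —HB4→ 3·4 + 1 —bump→ 3·5 + 1 = 16 —(−1)→ 15
15 —HB5→ 3·5 —bump→ 3·6 = 18 —(−1)→ 17
17 —HB6→ 2·6 + 5 —bump→ 2·7 + 5 = 19 —(−1)→ 18
18 —HB7→ 2·7 + 4 —bump→ 2·8 + 4 = 20 —(−1)→ 19

21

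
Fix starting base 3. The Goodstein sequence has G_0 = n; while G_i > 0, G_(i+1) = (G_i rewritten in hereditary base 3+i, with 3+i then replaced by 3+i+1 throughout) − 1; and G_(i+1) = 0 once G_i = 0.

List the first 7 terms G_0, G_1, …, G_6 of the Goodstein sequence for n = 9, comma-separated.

[0] 9 ≡ 3^2 (base 3). Lift 4: 16. −1: 15.
[1] 15 ≡ 3·4 + 3 (base 4). Lift 5: 18. −1: 17.
[2] 17 ≡ 3·5 + 2 (base 5). Lift 6: 20. −1: 19.
[3] 19 ≡ 3·6 + 1 (base 6). Lift 7: 22. −1: 21.
[4] 21 ≡ 3·7 (base 7). Lift 8: 24. −1: 23.
[5] 23 ≡ 2·8 + 7 (base 8). Lift 9: 25. −1: 24.

9, 15, 17, 19, 21, 23, 24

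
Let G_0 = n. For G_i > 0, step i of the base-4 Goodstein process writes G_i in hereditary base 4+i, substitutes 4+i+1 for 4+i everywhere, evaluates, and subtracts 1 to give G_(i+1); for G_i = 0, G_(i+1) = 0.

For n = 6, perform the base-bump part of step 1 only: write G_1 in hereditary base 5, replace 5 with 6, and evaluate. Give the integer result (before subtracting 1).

7

step 0: 6 = 4 + 2; sub 5 for 4: 5 + 2; = 7; G_1 = 7−1 = 6
step 1: 6 = 5 + 1; sub 6 for 5: 6 + 1; = 7; G_2 = 7−1 = 6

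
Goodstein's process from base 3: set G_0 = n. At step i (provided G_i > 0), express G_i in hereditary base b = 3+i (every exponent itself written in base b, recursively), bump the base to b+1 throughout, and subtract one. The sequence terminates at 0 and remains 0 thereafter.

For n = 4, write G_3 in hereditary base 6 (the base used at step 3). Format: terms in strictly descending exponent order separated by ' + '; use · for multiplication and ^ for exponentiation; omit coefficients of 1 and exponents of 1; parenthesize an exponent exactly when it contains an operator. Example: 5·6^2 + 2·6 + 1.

3

G_0 = 4. HB_3(4) = 3 + 1. Bump = 5. G_1 = 4.
G_1 = 4. HB_4(4) = 4. Bump = 5. G_2 = 4.
G_2 = 4. HB_5(4) = 4. Bump = 4. G_3 = 3.
G_3 = 3. HB_6(3) = 3. Bump = 3. G_4 = 2.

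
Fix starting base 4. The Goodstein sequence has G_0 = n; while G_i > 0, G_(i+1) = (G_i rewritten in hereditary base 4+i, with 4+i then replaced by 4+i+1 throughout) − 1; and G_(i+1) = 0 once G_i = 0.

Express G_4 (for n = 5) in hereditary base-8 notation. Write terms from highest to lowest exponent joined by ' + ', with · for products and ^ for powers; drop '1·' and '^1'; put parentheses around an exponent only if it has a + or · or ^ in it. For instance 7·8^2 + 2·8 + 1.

3

5 —HB4→ 4 + 1 —bump→ 5 + 1 = 6 —(−1)→ 5
5 —HB5→ 5 —bump→ 6 = 6 —(−1)→ 5
5 —HB6→ 5 —bump→ 5 = 5 —(−1)→ 4
4 —HB7→ 4 —bump→ 4 = 4 —(−1)→ 3
3 —HB8→ 3 —bump→ 3 = 3 —(−1)→ 2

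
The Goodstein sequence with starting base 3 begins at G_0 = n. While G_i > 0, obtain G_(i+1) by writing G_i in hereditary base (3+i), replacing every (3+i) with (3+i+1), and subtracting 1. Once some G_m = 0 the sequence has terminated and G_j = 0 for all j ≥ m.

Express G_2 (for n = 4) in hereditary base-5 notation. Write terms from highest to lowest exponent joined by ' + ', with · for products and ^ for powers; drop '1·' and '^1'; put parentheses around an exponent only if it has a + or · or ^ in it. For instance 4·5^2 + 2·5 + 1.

4

G_0 = 4. HB_3(4) = 3 + 1. Bump = 5. G_1 = 4.
G_1 = 4. HB_4(4) = 4. Bump = 5. G_2 = 4.
G_2 = 4. HB_5(4) = 4. Bump = 4. G_3 = 3.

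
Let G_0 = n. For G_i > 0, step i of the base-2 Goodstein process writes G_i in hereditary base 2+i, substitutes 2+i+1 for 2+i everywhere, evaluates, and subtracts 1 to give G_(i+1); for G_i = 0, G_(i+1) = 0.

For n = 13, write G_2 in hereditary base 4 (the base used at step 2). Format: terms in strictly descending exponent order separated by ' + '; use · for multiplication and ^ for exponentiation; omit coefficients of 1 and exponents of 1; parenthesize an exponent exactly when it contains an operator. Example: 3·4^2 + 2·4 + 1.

G_0 = 13. HB_2(13) = 2^(2 + 1) + 2^2 + 1. Bump = 109. G_1 = 108.
G_1 = 108. HB_3(108) = 3^(3 + 1) + 3^3. Bump = 1280. G_2 = 1279.

4^(4 + 1) + 3·4^3 + 3·4^2 + 3·4 + 3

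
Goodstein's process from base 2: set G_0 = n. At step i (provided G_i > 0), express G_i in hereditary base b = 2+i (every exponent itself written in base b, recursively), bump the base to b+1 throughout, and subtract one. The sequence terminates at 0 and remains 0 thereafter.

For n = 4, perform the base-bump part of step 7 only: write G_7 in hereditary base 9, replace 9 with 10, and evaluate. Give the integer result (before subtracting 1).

G_0=4  [base 2] 2^2  →[2↦3]→  3^3 = 27  −1 ⇒ G_1=26
G_1=26  [base 3] 2·3^2 + 2·3 + 2  →[3↦4]→  2·4^2 + 2·4 + 2 = 42  −1 ⇒ G_2=41
G_2=41  [base 4] 2·4^2 + 2·4 + 1  →[4↦5]→  2·5^2 + 2·5 + 1 = 61  −1 ⇒ G_3=60
G_3=60  [base 5] 2·5^2 + 2·5  →[5↦6]→  2·6^2 + 2·6 = 84  −1 ⇒ G_4=83
G_4=83  [base 6] 2·6^2 + 6 + 5  →[6↦7]→  2·7^2 + 7 + 5 = 110  −1 ⇒ G_5=109
G_5=109  [base 7] 2·7^2 + 7 + 4  →[7↦8]→  2·8^2 + 8 + 4 = 140  −1 ⇒ G_6=139
G_6=139  [base 8] 2·8^2 + 8 + 3  →[8↦9]→  2·9^2 + 9 + 3 = 174  −1 ⇒ G_7=173
G_7=173  [base 9] 2·9^2 + 9 + 2  →[9↦10]→  2·10^2 + 10 + 2 = 212  −1 ⇒ G_8=211

212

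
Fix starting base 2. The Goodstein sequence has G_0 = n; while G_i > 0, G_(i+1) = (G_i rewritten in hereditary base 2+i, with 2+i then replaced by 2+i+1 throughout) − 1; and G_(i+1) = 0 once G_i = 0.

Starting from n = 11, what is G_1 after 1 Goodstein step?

i=0: 11 = 2^(2 + 1) + 2 + 1 (b=2); 2→3: 3^(3 + 1) + 3 + 1 = 85; 85−1 = 84
i=1: 84 = 3^(3 + 1) + 3 (b=3); 3→4: 4^(4 + 1) + 4 = 1028; 1028−1 = 1027

84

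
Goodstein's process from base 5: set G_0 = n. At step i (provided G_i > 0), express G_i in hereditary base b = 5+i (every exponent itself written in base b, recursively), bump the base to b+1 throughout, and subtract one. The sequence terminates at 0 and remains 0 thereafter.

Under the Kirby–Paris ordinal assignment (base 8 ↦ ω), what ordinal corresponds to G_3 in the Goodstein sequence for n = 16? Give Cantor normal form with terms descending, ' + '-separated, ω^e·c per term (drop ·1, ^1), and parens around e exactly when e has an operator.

(0) 16|_5 = 3·5 + 1 ↦ 3·6 + 1|_6 = 19 ⇒ 18
(1) 18|_6 = 3·6 ↦ 3·7|_7 = 21 ⇒ 20
(2) 20|_7 = 2·7 + 6 ↦ 2·8 + 6|_8 = 22 ⇒ 21
(3) 21|_8 = 2·8 + 5 ↦ 2·9 + 5|_9 = 23 ⇒ 22

ω·2 + 5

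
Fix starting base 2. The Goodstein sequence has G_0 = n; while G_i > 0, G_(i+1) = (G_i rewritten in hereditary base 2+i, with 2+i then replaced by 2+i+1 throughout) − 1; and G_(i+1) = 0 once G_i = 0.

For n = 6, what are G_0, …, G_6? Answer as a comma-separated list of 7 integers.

(0) 6|_2 = 2^2 + 2 ↦ 3^3 + 3|_3 = 30 ⇒ 29
(1) 29|_3 = 3^3 + 2 ↦ 4^4 + 2|_4 = 258 ⇒ 257
(2) 257|_4 = 4^4 + 1 ↦ 5^5 + 1|_5 = 3126 ⇒ 3125
(3) 3125|_5 = 5^5 ↦ 6^6|_6 = 46656 ⇒ 46655
(4) 46655|_6 = 5·6^5 + 5·6^4 + 5·6^3 + 5·6^2 + 5·6 + 5 ↦ 5·7^5 + 5·7^4 + 5·7^3 + 5·7^2 + 5·7 + 5|_7 = 98040 ⇒ 98039
(5) 98039|_7 = 5·7^5 + 5·7^4 + 5·7^3 + 5·7^2 + 5·7 + 4 ↦ 5·8^5 + 5·8^4 + 5·8^3 + 5·8^2 + 5·8 + 4|_8 = 187244 ⇒ 187243

6, 29, 257, 3125, 46655, 98039, 187243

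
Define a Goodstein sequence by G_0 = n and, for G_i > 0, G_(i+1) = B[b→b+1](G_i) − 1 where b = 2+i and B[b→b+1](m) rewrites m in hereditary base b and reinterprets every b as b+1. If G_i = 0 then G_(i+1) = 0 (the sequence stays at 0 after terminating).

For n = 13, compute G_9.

G_0 = 13. HB_2(13) = 2^(2 + 1) + 2^2 + 1. Bump = 109. G_1 = 108.
G_1 = 108. HB_3(108) = 3^(3 + 1) + 3^3. Bump = 1280. G_2 = 1279.
G_2 = 1279. HB_4(1279) = 4^(4 + 1) + 3·4^3 + 3·4^2 + 3·4 + 3. Bump = 16093. G_3 = 16092.
G_3 = 16092. HB_5(16092) = 5^(5 + 1) + 3·5^3 + 3·5^2 + 3·5 + 2. Bump = 280712. G_4 = 280711.
G_4 = 280711. HB_6(280711) = 6^(6 + 1) + 3·6^3 + 3·6^2 + 3·6 + 1. Bump = 5765999. G_5 = 5765998.
G_5 = 5765998. HB_7(5765998) = 7^(7 + 1) + 3·7^3 + 3·7^2 + 3·7. Bump = 134219480. G_6 = 134219479.
G_6 = 134219479. HB_8(134219479) = 8^(8 + 1) + 3·8^3 + 3·8^2 + 2·8 + 7. Bump = 3486786856. G_7 = 3486786855.
G_7 = 3486786855. HB_9(3486786855) = 9^(9 + 1) + 3·9^3 + 3·9^2 + 2·9 + 6. Bump = 100000003326. G_8 = 100000003325.
G_8 = 100000003325. HB_10(100000003325) = 10^(10 + 1) + 3·10^3 + 3·10^2 + 2·10 + 5. Bump = 3138428381104. G_9 = 3138428381103.

3138428381103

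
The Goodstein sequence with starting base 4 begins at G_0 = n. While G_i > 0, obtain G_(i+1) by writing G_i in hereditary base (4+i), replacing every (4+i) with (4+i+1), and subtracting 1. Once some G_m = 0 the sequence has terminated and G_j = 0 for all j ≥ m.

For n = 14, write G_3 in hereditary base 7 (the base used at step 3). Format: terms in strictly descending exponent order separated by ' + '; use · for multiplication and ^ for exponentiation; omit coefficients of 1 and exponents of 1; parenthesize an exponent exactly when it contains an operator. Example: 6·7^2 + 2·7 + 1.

2·7 + 6

i=0: 14 = 3·4 + 2 (b=4); 4→5: 3·5 + 2 = 17; 17−1 = 16
i=1: 16 = 3·5 + 1 (b=5); 5→6: 3·6 + 1 = 19; 19−1 = 18
i=2: 18 = 3·6 (b=6); 6→7: 3·7 = 21; 21−1 = 20
i=3: 20 = 2·7 + 6 (b=7); 7→8: 2·8 + 6 = 22; 22−1 = 21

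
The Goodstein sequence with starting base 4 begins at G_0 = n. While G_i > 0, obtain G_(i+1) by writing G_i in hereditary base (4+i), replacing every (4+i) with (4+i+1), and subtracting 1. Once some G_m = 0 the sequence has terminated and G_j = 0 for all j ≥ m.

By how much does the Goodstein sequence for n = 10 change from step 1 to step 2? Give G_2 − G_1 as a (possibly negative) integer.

1

base 4: 10 = 2·4 + 2; at 5: 2·5 + 2 = 12; next = 11
base 5: 11 = 2·5 + 1; at 6: 2·6 + 1 = 13; next = 12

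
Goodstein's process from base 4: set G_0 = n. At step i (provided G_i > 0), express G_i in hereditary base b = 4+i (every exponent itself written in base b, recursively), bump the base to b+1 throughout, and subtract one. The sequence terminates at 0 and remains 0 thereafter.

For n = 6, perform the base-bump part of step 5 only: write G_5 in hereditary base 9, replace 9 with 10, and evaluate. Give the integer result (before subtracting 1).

4

i=0: 6 = 4 + 2 (b=4); 4→5: 5 + 2 = 7; 7−1 = 6
i=1: 6 = 5 + 1 (b=5); 5→6: 6 + 1 = 7; 7−1 = 6
i=2: 6 = 6 (b=6); 6→7: 7 = 7; 7−1 = 6
i=3: 6 = 6 (b=7); 7→8: 6 = 6; 6−1 = 5
i=4: 5 = 5 (b=8); 8→9: 5 = 5; 5−1 = 4
i=5: 4 = 4 (b=9); 9→10: 4 = 4; 4−1 = 3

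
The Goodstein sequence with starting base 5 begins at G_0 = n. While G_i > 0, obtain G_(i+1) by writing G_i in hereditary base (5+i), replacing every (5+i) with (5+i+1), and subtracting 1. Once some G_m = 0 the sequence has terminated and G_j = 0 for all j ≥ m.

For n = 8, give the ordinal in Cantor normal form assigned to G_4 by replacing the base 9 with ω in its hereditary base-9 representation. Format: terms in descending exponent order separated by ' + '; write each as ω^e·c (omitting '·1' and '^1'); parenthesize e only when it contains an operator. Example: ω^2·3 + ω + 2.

8 —HB5→ 5 + 3 —bump→ 6 + 3 = 9 —(−1)→ 8
8 —HB6→ 6 + 2 —bump→ 7 + 2 = 9 —(−1)→ 8
8 —HB7→ 7 + 1 —bump→ 8 + 1 = 9 —(−1)→ 8
8 —HB8→ 8 —bump→ 9 = 9 —(−1)→ 8

8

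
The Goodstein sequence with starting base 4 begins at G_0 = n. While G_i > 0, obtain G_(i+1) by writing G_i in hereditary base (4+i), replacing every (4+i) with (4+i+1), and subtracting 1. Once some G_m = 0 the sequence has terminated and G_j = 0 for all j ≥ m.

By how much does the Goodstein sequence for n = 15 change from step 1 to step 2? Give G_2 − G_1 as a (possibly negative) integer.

2

i=0: 15 = 3·4 + 3 (b=4); 4→5: 3·5 + 3 = 18; 18−1 = 17
i=1: 17 = 3·5 + 2 (b=5); 5→6: 3·6 + 2 = 20; 20−1 = 19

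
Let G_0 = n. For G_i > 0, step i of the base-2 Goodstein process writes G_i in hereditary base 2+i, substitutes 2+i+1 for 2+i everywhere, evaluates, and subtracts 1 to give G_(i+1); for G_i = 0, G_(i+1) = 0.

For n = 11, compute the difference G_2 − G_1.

G_0=11  [base 2] 2^(2 + 1) + 2 + 1  →[2↦3]→  3^(3 + 1) + 3 + 1 = 85  −1 ⇒ G_1=84
G_1=84  [base 3] 3^(3 + 1) + 3  →[3↦4]→  4^(4 + 1) + 4 = 1028  −1 ⇒ G_2=1027

943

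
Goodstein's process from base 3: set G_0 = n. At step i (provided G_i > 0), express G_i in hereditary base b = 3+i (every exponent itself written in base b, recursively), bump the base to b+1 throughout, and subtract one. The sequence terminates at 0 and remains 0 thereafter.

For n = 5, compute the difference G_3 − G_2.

0

G_0=5  [base 3] 3 + 2  →[3↦4]→  4 + 2 = 6  −1 ⇒ G_1=5
G_1=5  [base 4] 4 + 1  →[4↦5]→  5 + 1 = 6  −1 ⇒ G_2=5
G_2=5  [base 5] 5  →[5↦6]→  6 = 6  −1 ⇒ G_3=5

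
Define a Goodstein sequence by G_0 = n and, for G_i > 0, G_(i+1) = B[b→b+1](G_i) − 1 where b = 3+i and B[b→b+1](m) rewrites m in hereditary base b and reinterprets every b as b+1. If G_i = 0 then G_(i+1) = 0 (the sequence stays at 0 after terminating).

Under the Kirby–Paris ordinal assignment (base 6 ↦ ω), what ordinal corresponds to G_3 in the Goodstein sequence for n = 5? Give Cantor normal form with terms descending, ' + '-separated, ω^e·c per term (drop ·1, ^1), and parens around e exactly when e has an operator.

base 3: 5 = 3 + 2; at 4: 4 + 2 = 6; next = 5
base 4: 5 = 4 + 1; at 5: 5 + 1 = 6; next = 5
base 5: 5 = 5; at 6: 6 = 6; next = 5
base 6: 5 = 5; at 7: 5 = 5; next = 4

5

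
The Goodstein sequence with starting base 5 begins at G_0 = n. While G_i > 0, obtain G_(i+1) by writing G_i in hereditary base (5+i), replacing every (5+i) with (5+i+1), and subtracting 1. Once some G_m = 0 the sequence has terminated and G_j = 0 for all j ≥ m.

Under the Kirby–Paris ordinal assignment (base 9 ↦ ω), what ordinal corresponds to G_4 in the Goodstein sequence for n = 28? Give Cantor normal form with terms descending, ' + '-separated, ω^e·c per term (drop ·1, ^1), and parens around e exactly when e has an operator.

ω·8 + 8

i=0: 28 = 5^2 + 3 (b=5); 5→6: 6^2 + 3 = 39; 39−1 = 38
i=1: 38 = 6^2 + 2 (b=6); 6→7: 7^2 + 2 = 51; 51−1 = 50
i=2: 50 = 7^2 + 1 (b=7); 7→8: 8^2 + 1 = 65; 65−1 = 64
i=3: 64 = 8^2 (b=8); 8→9: 9^2 = 81; 81−1 = 80
i=4: 80 = 8·9 + 8 (b=9); 9→10: 8·10 + 8 = 88; 88−1 = 87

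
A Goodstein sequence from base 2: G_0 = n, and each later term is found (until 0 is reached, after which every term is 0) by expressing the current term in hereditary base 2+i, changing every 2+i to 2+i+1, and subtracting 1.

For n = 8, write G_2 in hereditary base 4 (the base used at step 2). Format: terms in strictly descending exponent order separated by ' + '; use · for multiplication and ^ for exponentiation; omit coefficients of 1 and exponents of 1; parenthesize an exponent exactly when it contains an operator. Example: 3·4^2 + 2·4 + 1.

base 2: 8 = 2^(2 + 1); at 3: 3^(3 + 1) = 81; next = 80
base 3: 80 = 2·3^3 + 2·3^2 + 2·3 + 2; at 4: 2·4^4 + 2·4^2 + 2·4 + 2 = 554; next = 553
base 4: 553 = 2·4^4 + 2·4^2 + 2·4 + 1; at 5: 2·5^5 + 2·5^2 + 2·5 + 1 = 6311; next = 6310

2·4^4 + 2·4^2 + 2·4 + 1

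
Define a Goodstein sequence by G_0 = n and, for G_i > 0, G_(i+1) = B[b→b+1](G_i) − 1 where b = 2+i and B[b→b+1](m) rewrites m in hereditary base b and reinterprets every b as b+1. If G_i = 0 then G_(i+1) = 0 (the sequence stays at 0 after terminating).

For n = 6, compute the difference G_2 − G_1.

G_0=6  [base 2] 2^2 + 2  →[2↦3]→  3^3 + 3 = 30  −1 ⇒ G_1=29
G_1=29  [base 3] 3^3 + 2  →[3↦4]→  4^4 + 2 = 258  −1 ⇒ G_2=257

228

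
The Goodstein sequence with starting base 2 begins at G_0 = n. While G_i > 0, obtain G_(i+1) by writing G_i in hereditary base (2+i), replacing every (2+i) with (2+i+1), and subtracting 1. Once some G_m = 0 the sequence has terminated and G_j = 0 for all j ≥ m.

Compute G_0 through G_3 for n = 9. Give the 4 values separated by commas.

G_0=9  [base 2] 2^(2 + 1) + 1  →[2↦3]→  3^(3 + 1) + 1 = 82  −1 ⇒ G_1=81
G_1=81  [base 3] 3^(3 + 1)  →[3↦4]→  4^(4 + 1) = 1024  −1 ⇒ G_2=1023
G_2=1023  [base 4] 3·4^4 + 3·4^3 + 3·4^2 + 3·4 + 3  →[4↦5]→  3·5^5 + 3·5^3 + 3·5^2 + 3·5 + 3 = 9843  −1 ⇒ G_3=9842

9, 81, 1023, 9842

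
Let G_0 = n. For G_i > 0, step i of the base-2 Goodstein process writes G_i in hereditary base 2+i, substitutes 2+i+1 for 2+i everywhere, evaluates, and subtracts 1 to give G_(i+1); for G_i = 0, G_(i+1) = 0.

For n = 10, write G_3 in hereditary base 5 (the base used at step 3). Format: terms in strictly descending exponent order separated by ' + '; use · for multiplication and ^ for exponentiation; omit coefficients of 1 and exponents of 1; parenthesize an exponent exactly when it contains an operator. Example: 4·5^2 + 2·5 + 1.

base 2: 10 = 2^(2 + 1) + 2; at 3: 3^(3 + 1) + 3 = 84; next = 83
base 3: 83 = 3^(3 + 1) + 2; at 4: 4^(4 + 1) + 2 = 1026; next = 1025
base 4: 1025 = 4^(4 + 1) + 1; at 5: 5^(5 + 1) + 1 = 15626; next = 15625
base 5: 15625 = 5^(5 + 1); at 6: 6^(6 + 1) = 279936; next = 279935

5^(5 + 1)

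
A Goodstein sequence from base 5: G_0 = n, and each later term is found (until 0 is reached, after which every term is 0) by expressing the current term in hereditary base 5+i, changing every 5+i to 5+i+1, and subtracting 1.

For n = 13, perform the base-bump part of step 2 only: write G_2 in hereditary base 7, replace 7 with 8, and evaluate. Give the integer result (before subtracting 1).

[0] 13 ≡ 2·5 + 3 (base 5). Lift 6: 15. −1: 14.
[1] 14 ≡ 2·6 + 2 (base 6). Lift 7: 16. −1: 15.

17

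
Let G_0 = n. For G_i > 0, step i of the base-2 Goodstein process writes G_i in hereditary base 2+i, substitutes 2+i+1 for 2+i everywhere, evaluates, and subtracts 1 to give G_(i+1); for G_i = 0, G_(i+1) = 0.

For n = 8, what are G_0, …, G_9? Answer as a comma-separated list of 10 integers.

8, 80, 553, 6310, 93395, 1647195, 33554571, 774841151, 20000000211, 570623341475

8 —HB2→ 2^(2 + 1) —bump→ 3^(3 + 1) = 81 —(−1)→ 80
80 —HB3→ 2·3^3 + 2·3^2 + 2·3 + 2 —bump→ 2·4^4 + 2·4^2 + 2·4 + 2 = 554 —(−1)→ 553
553 —HB4→ 2·4^4 + 2·4^2 + 2·4 + 1 —bump→ 2·5^5 + 2·5^2 + 2·5 + 1 = 6311 —(−1)→ 6310
6310 —HB5→ 2·5^5 + 2·5^2 + 2·5 —bump→ 2·6^6 + 2·6^2 + 2·6 = 93396 —(−1)→ 93395
93395 —HB6→ 2·6^6 + 2·6^2 + 6 + 5 —bump→ 2·7^7 + 2·7^2 + 7 + 5 = 1647196 —(−1)→ 1647195
1647195 —HB7→ 2·7^7 + 2·7^2 + 7 + 4 —bump→ 2·8^8 + 2·8^2 + 8 + 4 = 33554572 —(−1)→ 33554571
33554571 —HB8→ 2·8^8 + 2·8^2 + 8 + 3 —bump→ 2·9^9 + 2·9^2 + 9 + 3 = 774841152 —(−1)→ 774841151
774841151 —HB9→ 2·9^9 + 2·9^2 + 9 + 2 —bump→ 2·10^10 + 2·10^2 + 10 + 2 = 20000000212 —(−1)→ 20000000211
20000000211 —HB10→ 2·10^10 + 2·10^2 + 10 + 1 —bump→ 2·11^11 + 2·11^2 + 11 + 1 = 570623341476 —(−1)→ 570623341475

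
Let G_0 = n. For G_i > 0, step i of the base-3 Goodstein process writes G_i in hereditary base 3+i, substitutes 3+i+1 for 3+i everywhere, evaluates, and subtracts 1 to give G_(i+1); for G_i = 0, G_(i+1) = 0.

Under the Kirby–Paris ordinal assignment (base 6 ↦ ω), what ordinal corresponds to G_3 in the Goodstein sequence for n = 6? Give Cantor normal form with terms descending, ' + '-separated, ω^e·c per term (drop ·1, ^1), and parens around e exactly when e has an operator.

ω + 1

G_0 = 6. HB_3(6) = 2·3. Bump = 8. G_1 = 7.
G_1 = 7. HB_4(7) = 4 + 3. Bump = 8. G_2 = 7.
G_2 = 7. HB_5(7) = 5 + 2. Bump = 8. G_3 = 7.
G_3 = 7. HB_6(7) = 6 + 1. Bump = 8. G_4 = 7.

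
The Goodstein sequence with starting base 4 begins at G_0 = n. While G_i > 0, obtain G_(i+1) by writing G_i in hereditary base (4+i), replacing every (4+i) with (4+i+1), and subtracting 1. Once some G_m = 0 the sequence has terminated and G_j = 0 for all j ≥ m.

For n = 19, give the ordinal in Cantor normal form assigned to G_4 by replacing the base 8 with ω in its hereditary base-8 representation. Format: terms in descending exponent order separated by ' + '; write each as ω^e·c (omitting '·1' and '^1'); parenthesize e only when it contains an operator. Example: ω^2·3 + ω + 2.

ω·7 + 7

[0] 19 ≡ 4^2 + 3 (base 4). Lift 5: 28. −1: 27.
[1] 27 ≡ 5^2 + 2 (base 5). Lift 6: 38. −1: 37.
[2] 37 ≡ 6^2 + 1 (base 6). Lift 7: 50. −1: 49.
[3] 49 ≡ 7^2 (base 7). Lift 8: 64. −1: 63.
[4] 63 ≡ 7·8 + 7 (base 8). Lift 9: 70. −1: 69.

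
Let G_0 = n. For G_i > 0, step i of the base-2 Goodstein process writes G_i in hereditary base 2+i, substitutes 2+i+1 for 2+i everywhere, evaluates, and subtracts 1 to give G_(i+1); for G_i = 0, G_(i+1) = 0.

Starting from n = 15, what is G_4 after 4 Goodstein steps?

326593

G_0=15  [base 2] 2^(2 + 1) + 2^2 + 2 + 1  →[2↦3]→  3^(3 + 1) + 3^3 + 3 + 1 = 112  −1 ⇒ G_1=111
G_1=111  [base 3] 3^(3 + 1) + 3^3 + 3  →[3↦4]→  4^(4 + 1) + 4^4 + 4 = 1284  −1 ⇒ G_2=1283
G_2=1283  [base 4] 4^(4 + 1) + 4^4 + 3  →[4↦5]→  5^(5 + 1) + 5^5 + 3 = 18753  −1 ⇒ G_3=18752
G_3=18752  [base 5] 5^(5 + 1) + 5^5 + 2  →[5↦6]→  6^(6 + 1) + 6^6 + 2 = 326594  −1 ⇒ G_4=326593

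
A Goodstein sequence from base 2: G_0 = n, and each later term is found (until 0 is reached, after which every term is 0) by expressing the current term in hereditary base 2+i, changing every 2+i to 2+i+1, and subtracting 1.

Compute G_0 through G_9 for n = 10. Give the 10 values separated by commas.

(0) 10|_2 = 2^(2 + 1) + 2 ↦ 3^(3 + 1) + 3|_3 = 84 ⇒ 83
(1) 83|_3 = 3^(3 + 1) + 2 ↦ 4^(4 + 1) + 2|_4 = 1026 ⇒ 1025
(2) 1025|_4 = 4^(4 + 1) + 1 ↦ 5^(5 + 1) + 1|_5 = 15626 ⇒ 15625
(3) 15625|_5 = 5^(5 + 1) ↦ 6^(6 + 1)|_6 = 279936 ⇒ 279935
(4) 279935|_6 = 5·6^6 + 5·6^5 + 5·6^4 + 5·6^3 + 5·6^2 + 5·6 + 5 ↦ 5·7^7 + 5·7^5 + 5·7^4 + 5·7^3 + 5·7^2 + 5·7 + 5|_7 = 4215755 ⇒ 4215754
(5) 4215754|_7 = 5·7^7 + 5·7^5 + 5·7^4 + 5·7^3 + 5·7^2 + 5·7 + 4 ↦ 5·8^8 + 5·8^5 + 5·8^4 + 5·8^3 + 5·8^2 + 5·8 + 4|_8 = 84073324 ⇒ 84073323
(6) 84073323|_8 = 5·8^8 + 5·8^5 + 5·8^4 + 5·8^3 + 5·8^2 + 5·8 + 3 ↦ 5·9^9 + 5·9^5 + 5·9^4 + 5·9^3 + 5·9^2 + 5·9 + 3|_9 = 1937434593 ⇒ 1937434592
(7) 1937434592|_9 = 5·9^9 + 5·9^5 + 5·9^4 + 5·9^3 + 5·9^2 + 5·9 + 2 ↦ 5·10^10 + 5·10^5 + 5·10^4 + 5·10^3 + 5·10^2 + 5·10 + 2|_10 = 50000555552 ⇒ 50000555551
(8) 50000555551|_10 = 5·10^10 + 5·10^5 + 5·10^4 + 5·10^3 + 5·10^2 + 5·10 + 1 ↦ 5·11^11 + 5·11^5 + 5·11^4 + 5·11^3 + 5·11^2 + 5·11 + 1|_11 = 1426559238831 ⇒ 1426559238830

10, 83, 1025, 15625, 279935, 4215754, 84073323, 1937434592, 50000555551, 1426559238830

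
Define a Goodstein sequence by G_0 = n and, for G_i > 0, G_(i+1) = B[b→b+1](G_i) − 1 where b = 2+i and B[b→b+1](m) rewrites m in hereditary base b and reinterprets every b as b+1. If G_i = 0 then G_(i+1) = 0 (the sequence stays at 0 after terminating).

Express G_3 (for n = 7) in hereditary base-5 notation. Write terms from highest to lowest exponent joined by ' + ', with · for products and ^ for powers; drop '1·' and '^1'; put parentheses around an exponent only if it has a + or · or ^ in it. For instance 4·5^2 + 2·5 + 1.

7 —HB2→ 2^2 + 2 + 1 —bump→ 3^3 + 3 + 1 = 31 —(−1)→ 30
30 —HB3→ 3^3 + 3 —bump→ 4^4 + 4 = 260 —(−1)→ 259
259 —HB4→ 4^4 + 3 —bump→ 5^5 + 3 = 3128 —(−1)→ 3127
3127 —HB5→ 5^5 + 2 —bump→ 6^6 + 2 = 46658 —(−1)→ 46657

5^5 + 2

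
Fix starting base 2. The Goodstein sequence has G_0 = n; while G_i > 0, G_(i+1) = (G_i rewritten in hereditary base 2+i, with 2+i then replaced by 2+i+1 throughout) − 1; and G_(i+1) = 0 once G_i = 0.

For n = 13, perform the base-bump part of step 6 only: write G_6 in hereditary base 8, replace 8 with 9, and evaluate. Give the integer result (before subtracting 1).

G_0 = 13. HB_2(13) = 2^(2 + 1) + 2^2 + 1. Bump = 109. G_1 = 108.
G_1 = 108. HB_3(108) = 3^(3 + 1) + 3^3. Bump = 1280. G_2 = 1279.
G_2 = 1279. HB_4(1279) = 4^(4 + 1) + 3·4^3 + 3·4^2 + 3·4 + 3. Bump = 16093. G_3 = 16092.
G_3 = 16092. HB_5(16092) = 5^(5 + 1) + 3·5^3 + 3·5^2 + 3·5 + 2. Bump = 280712. G_4 = 280711.
G_4 = 280711. HB_6(280711) = 6^(6 + 1) + 3·6^3 + 3·6^2 + 3·6 + 1. Bump = 5765999. G_5 = 5765998.
G_5 = 5765998. HB_7(5765998) = 7^(7 + 1) + 3·7^3 + 3·7^2 + 3·7. Bump = 134219480. G_6 = 134219479.

3486786856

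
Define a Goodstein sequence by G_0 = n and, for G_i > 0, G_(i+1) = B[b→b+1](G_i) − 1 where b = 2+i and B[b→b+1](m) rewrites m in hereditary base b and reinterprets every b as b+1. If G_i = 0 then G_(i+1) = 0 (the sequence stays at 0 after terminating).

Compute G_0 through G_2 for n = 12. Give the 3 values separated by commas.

base 2: 12 = 2^(2 + 1) + 2^2; at 3: 3^(3 + 1) + 3^3 = 108; next = 107
base 3: 107 = 3^(3 + 1) + 2·3^2 + 2·3 + 2; at 4: 4^(4 + 1) + 2·4^2 + 2·4 + 2 = 1066; next = 1065

12, 107, 1065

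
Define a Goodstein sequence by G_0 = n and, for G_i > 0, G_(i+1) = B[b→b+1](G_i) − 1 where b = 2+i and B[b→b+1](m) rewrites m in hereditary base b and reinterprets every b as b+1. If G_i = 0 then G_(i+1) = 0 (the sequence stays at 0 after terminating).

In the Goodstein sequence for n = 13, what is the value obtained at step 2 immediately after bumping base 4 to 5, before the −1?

16093

(0) 13|_2 = 2^(2 + 1) + 2^2 + 1 ↦ 3^(3 + 1) + 3^3 + 1|_3 = 109 ⇒ 108
(1) 108|_3 = 3^(3 + 1) + 3^3 ↦ 4^(4 + 1) + 4^4|_4 = 1280 ⇒ 1279
(2) 1279|_4 = 4^(4 + 1) + 3·4^3 + 3·4^2 + 3·4 + 3 ↦ 5^(5 + 1) + 3·5^3 + 3·5^2 + 3·5 + 3|_5 = 16093 ⇒ 16092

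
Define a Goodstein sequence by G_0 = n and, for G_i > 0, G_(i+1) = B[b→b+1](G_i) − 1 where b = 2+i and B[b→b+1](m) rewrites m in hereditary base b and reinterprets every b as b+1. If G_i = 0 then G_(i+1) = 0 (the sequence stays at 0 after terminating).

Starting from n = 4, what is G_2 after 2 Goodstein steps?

41

G_0=4  [base 2] 2^2  →[2↦3]→  3^3 = 27  −1 ⇒ G_1=26
G_1=26  [base 3] 2·3^2 + 2·3 + 2  →[3↦4]→  2·4^2 + 2·4 + 2 = 42  −1 ⇒ G_2=41
G_2=41  [base 4] 2·4^2 + 2·4 + 1  →[4↦5]→  2·5^2 + 2·5 + 1 = 61  −1 ⇒ G_3=60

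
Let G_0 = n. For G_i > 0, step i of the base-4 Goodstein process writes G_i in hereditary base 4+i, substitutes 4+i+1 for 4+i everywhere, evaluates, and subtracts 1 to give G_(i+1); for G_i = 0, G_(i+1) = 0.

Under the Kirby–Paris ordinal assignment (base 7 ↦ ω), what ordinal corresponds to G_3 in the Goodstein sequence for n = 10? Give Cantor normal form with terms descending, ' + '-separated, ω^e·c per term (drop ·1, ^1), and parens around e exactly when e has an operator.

step 0: 10 = 2·4 + 2; sub 5 for 4: 2·5 + 2; = 12; G_1 = 12−1 = 11
step 1: 11 = 2·5 + 1; sub 6 for 5: 2·6 + 1; = 13; G_2 = 13−1 = 12
step 2: 12 = 2·6; sub 7 for 6: 2·7; = 14; G_3 = 14−1 = 13

ω + 6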